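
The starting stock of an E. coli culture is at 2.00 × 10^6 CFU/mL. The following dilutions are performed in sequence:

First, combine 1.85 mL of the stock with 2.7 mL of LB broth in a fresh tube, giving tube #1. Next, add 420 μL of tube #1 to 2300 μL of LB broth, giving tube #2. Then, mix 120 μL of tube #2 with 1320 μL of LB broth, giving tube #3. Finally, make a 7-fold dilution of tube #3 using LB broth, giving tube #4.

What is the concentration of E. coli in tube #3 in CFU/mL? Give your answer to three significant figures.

1.05 × 10^4 CFU/mL

Step 1: 1.85 mL + 2.7 mL = 4.55 mL total → factor 4.55/1.85 = 2.4595
Step 2: 420 μL + 2300 μL = 2720 μL total → factor 2720/420 = 6.4762
Step 3: 120 μL + 1320 μL = 1440 μL total → factor 1440/120 = 12
Dilution factor through tube #3 = 2.4595 × 6.4762 × 12 = 191.14
[tube #3] = 2.00 × 10^6 CFU/mL / 191.14 = 1.05 × 10^4 CFU/mL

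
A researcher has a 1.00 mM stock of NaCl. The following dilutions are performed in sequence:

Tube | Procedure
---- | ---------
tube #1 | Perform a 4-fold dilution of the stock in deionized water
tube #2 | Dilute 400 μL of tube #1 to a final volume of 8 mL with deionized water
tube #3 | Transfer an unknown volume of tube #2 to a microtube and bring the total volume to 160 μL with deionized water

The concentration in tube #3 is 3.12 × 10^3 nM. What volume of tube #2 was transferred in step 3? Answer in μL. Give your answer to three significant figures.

Step 1: 4-fold → factor 4
Step 2: 400 μL brought to 8 mL → factor 8000/400 = 20
Step 3: v brought to 160 μL → factor = 160 μL/v
Product of known-step factors = 80
Overall factor = 1.00 mM / (3.12 × 10^3 nM) = 320.51
Step-3 factor = 320.51 / 80 = 4.0064
v = 160 μL / 4.0064 = 39.9 μL

39.9 μL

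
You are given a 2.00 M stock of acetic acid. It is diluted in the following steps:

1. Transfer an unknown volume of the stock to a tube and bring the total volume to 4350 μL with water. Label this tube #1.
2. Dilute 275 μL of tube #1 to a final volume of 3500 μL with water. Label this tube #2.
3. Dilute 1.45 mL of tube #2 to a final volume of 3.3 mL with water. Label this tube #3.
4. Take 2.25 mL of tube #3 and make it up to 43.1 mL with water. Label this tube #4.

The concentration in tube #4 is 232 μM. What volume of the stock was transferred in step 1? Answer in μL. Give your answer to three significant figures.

Step 1: v brought to 4350 μL → factor = 4350 μL/v
Step 2: 275 μL brought to 3500 μL → factor 3500/275 = 12.727
Step 3: 1.45 mL brought to 3.3 mL → factor 3.3/1.45 = 2.2759
Step 4: 2.25 mL brought to 43.1 mL → factor 43.1/2.25 = 19.156
Product of known-step factors = 554.85
Overall factor = 2.00 M / (232 μM) = 8620.7
Step-1 factor = 8620.7 / 554.85 = 15.537
v = 4350 μL / 15.537 = 280 μL

280 μL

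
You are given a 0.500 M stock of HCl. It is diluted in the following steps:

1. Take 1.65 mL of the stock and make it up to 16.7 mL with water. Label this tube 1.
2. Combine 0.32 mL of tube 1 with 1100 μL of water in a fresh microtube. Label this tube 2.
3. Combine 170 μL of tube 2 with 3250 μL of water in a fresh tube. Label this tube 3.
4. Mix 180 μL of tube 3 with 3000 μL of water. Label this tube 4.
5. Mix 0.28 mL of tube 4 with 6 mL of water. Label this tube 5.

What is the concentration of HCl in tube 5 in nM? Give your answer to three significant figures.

1.40 × 10^3 nM

Step 1: 1.65 mL brought to 16.7 mL → factor 16.7/1.65 = 10.121
Step 2: 0.32 mL + 1100 μL = 1.42 mL total → factor 1.42/0.32 = 4.4375
Step 3: 170 μL + 3250 μL = 3420 μL total → factor 3420/170 = 20.118
Step 4: 180 μL + 3000 μL = 3180 μL total → factor 3180/180 = 17.667
Step 5: 0.28 mL + 6 mL = 6.28 mL total → factor 6.28/0.28 = 22.429
Overall dilution factor = 10.121 × 4.4375 × 20.118 × 17.667 × 22.429 = 3.5802 × 10^5
Final = 0.500 M / 3.5802 × 10^5 = 1.397 × 10^-6 M = 1.40 × 10^3 nM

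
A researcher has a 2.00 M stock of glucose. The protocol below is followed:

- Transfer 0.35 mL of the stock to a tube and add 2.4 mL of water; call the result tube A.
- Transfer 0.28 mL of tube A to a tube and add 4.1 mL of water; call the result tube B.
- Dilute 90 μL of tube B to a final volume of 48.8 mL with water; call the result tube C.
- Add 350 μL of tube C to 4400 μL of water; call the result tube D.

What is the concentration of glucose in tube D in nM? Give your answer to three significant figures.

Step 1: 0.35 mL + 2.4 mL = 2.75 mL total → factor 2.75/0.35 = 7.8571
Step 2: 0.28 mL + 4.1 mL = 4.38 mL total → factor 4.38/0.28 = 15.643
Step 3: 90 μL brought to 48.8 mL → factor 48800/90 = 542.22
Step 4: 350 μL + 4400 μL = 4750 μL total → factor 4750/350 = 13.571
Overall dilution factor = 7.8571 × 15.643 × 542.22 × 13.571 = 9.0445 × 10^5
Final = 2.00 M / 9.0445 × 10^5 = 2.211 × 10^-6 M = 2.21 × 10^3 nM

2.21 × 10^3 nM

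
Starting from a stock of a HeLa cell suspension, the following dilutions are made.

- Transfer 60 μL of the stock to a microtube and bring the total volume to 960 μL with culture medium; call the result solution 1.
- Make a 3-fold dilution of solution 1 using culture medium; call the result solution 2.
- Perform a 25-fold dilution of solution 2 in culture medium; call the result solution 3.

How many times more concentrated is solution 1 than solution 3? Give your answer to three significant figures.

Step 1: 60 μL brought to 960 μL → factor 960/60 = 16
Step 2: 3-fold → factor 3
Step 3: 25-fold → factor 25
Dilution factor to solution 1 = 16; to solution 3 = 1200
[solution 1]/[solution 3] = (factor to solution 3)/(factor to solution 1) = 1200/16 = 75.0

75.0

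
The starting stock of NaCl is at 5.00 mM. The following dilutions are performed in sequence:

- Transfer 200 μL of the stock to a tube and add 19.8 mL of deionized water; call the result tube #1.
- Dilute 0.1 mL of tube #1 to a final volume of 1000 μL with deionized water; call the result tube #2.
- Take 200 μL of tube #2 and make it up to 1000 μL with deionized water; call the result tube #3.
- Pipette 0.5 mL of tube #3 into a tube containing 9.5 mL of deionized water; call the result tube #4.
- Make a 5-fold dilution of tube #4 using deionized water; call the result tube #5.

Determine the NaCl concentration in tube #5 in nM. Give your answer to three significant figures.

10.0 nM

Step 1: 200 μL + 19.8 mL = 20000 μL total → factor 20000/200 = 100
Step 2: 0.1 mL brought to 1000 μL → factor 1/0.1 = 10
Step 3: 200 μL brought to 1000 μL → factor 1000/200 = 5
Step 4: 0.5 mL + 9.5 mL = 10 mL total → factor 10/0.5 = 20
Step 5: 5-fold → factor 5
Overall dilution factor = 100 × 10 × 5 × 20 × 5 = 5 × 10^5
Final = 5.00 mM / 5 × 10^5 = 1.000 × 10^-5 mM = 10.0 nM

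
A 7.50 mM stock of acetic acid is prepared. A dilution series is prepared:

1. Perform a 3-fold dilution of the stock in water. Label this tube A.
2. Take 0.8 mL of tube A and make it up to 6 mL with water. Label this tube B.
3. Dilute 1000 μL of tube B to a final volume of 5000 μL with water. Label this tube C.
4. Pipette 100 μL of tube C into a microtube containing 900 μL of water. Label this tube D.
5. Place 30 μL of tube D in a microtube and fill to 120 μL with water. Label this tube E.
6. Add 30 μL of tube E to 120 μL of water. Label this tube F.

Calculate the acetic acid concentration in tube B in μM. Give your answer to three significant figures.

Step 1: 3-fold → factor 3
Step 2: 0.8 mL brought to 6 mL → factor 6/0.8 = 7.5
Dilution factor through tube B = 3 × 7.5 = 22.5
[tube B] = 7.50 mM / 22.5 = 0.3333 mM = 333 μM

333 μM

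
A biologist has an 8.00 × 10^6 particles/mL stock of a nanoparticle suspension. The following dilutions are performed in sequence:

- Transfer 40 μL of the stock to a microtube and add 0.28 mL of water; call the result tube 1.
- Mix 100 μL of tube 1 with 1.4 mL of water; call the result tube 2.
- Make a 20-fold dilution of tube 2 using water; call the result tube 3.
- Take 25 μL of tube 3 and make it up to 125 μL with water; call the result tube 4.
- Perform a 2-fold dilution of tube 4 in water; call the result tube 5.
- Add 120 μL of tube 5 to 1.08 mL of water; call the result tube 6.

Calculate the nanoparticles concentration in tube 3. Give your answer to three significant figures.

3.33 × 10^3 particles/mL

Step 1: 40 μL + 0.28 mL = 320 μL total → factor 320/40 = 8
Step 2: 100 μL + 1.4 mL = 1500 μL total → factor 1500/100 = 15
Step 3: 20-fold → factor 20
Dilution factor through tube 3 = 8 × 15 × 20 = 2400
[tube 3] = 8.00 × 10^6 particles/mL / 2400 = 3.33 × 10^3 particles/mL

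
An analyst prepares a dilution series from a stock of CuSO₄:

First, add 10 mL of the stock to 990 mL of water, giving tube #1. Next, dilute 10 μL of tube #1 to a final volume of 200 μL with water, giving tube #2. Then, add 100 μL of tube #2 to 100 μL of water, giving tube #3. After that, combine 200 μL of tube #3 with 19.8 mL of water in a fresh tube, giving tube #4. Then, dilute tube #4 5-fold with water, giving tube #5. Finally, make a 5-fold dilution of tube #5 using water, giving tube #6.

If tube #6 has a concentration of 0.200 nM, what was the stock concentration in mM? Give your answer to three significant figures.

Step 1: 10 mL + 990 mL = 1000 mL total → factor 1000/10 = 100
Step 2: 10 μL brought to 200 μL → factor 200/10 = 20
Step 3: 100 μL + 100 μL = 200 μL total → factor 200/100 = 2
Step 4: 200 μL + 19.8 mL = 20000 μL total → factor 20000/200 = 100
Step 5: 5-fold → factor 5
Step 6: 5-fold → factor 5
Overall dilution factor = 100 × 20 × 2 × 100 × 5 × 5 = 1 × 10^7
Stock = 0.200 nM × 1 × 10^7 = 2.000 × 10^6 nM = 2.00 mM

2.00 mM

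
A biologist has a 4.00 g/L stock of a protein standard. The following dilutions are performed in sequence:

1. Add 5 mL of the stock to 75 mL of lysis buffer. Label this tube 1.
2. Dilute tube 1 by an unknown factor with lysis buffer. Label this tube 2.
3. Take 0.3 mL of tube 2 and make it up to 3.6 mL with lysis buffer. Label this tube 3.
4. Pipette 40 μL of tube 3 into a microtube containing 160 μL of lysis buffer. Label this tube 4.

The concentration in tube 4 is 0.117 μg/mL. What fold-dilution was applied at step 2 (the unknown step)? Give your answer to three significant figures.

35.6-fold

Step 1: 5 mL + 75 mL = 80 mL total → factor 80/5 = 16
Step 2: unknown factor x
Step 3: 0.3 mL brought to 3.6 mL → factor 3.6/0.3 = 12
Step 4: 40 μL + 160 μL = 200 μL total → factor 200/40 = 5
Product of known-step factors = 960
Overall factor = 4.00 g/L / (0.117 μg/mL) = 34188
x = 34188 / 960 = 35.6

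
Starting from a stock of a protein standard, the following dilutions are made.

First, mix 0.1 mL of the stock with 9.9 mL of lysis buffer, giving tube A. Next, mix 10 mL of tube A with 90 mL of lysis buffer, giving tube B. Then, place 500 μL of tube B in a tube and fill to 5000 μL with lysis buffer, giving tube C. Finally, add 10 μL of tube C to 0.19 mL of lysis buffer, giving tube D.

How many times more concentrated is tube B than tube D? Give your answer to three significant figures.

200

Step 1: 0.1 mL + 9.9 mL = 10 mL total → factor 10/0.1 = 100
Step 2: 10 mL + 90 mL = 100 mL total → factor 100/10 = 10
Step 3: 500 μL brought to 5000 μL → factor 5000/500 = 10
Step 4: 10 μL + 0.19 mL = 200 μL total → factor 200/10 = 20
Dilution factor to tube B = 1000; to tube D = 2 × 10^5
[tube B]/[tube D] = (factor to tube D)/(factor to tube B) = 2 × 10^5/1000 = 200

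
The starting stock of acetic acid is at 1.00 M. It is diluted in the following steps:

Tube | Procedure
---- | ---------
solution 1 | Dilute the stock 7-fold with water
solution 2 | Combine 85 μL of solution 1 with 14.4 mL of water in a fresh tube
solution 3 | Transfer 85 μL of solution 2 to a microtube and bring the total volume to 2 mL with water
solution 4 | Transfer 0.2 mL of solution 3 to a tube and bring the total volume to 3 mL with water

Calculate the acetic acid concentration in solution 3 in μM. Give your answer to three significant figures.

Step 1: 7-fold → factor 7
Step 2: 85 μL + 14.4 mL = 14485 μL total → factor 14485/85 = 170.41
Step 3: 85 μL brought to 2 mL → factor 2000/85 = 23.529
Dilution factor through solution 3 = 7 × 170.41 × 23.529 = 28068
[solution 3] = 1.00 M / 28068 = 3.563 × 10^-5 M = 35.6 μM

35.6 μM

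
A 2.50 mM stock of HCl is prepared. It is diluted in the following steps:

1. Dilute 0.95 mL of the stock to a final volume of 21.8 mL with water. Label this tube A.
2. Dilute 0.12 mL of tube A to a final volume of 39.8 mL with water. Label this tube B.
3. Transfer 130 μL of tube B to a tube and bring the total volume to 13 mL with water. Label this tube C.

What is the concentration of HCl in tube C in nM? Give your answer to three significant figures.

3.28 nM

Step 1: 0.95 mL brought to 21.8 mL → factor 21.8/0.95 = 22.947
Step 2: 0.12 mL brought to 39.8 mL → factor 39.8/0.12 = 331.67
Step 3: 130 μL brought to 13 mL → factor 13000/130 = 100
Overall dilution factor = 22.947 × 331.67 × 100 = 7.6109 × 10^5
Final = 2.50 mM / 7.6109 × 10^5 = 3.285 × 10^-6 mM = 3.28 nM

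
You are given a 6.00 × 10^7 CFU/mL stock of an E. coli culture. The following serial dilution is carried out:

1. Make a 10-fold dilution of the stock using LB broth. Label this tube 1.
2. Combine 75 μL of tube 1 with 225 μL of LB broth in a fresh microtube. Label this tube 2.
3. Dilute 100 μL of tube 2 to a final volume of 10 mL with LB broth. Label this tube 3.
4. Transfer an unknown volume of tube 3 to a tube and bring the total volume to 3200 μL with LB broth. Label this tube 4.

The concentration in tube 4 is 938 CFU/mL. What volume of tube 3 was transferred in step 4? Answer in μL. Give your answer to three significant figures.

200 μL

Step 1: 10-fold → factor 10
Step 2: 75 μL + 225 μL = 300 μL total → factor 300/75 = 4
Step 3: 100 μL brought to 10 mL → factor 10000/100 = 100
Step 4: v brought to 3200 μL → factor = 3200 μL/v
Product of known-step factors = 4000
Overall factor = 6.00 × 10^7 CFU/mL / (938 CFU/mL) = 63966
Step-4 factor = 63966 / 4000 = 15.991
v = 3200 μL / 15.991 = 200 μL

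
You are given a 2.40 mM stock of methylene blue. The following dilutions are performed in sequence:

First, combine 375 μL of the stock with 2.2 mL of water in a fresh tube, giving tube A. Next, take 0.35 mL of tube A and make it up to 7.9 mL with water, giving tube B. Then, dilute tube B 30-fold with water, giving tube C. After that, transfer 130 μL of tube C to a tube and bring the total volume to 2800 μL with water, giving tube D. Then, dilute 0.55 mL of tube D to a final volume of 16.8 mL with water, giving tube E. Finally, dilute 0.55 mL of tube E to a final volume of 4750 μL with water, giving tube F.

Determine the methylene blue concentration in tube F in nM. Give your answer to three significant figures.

Step 1: 375 μL + 2.2 mL = 2575 μL total → factor 2575/375 = 6.8667
Step 2: 0.35 mL brought to 7.9 mL → factor 7.9/0.35 = 22.571
Step 3: 30-fold → factor 30
Step 4: 130 μL brought to 2800 μL → factor 2800/130 = 21.538
Step 5: 0.55 mL brought to 16.8 mL → factor 16.8/0.55 = 30.545
Step 6: 0.55 mL brought to 4750 μL → factor 4.75/0.55 = 8.6364
Overall dilution factor = 6.8667 × 22.571 × 30 × 21.538 × 30.545 × 8.6364 = 2.6419 × 10^7
Final = 2.40 mM / 2.6419 × 10^7 = 9.084 × 10^-8 mM = 0.0908 nM

0.0908 nM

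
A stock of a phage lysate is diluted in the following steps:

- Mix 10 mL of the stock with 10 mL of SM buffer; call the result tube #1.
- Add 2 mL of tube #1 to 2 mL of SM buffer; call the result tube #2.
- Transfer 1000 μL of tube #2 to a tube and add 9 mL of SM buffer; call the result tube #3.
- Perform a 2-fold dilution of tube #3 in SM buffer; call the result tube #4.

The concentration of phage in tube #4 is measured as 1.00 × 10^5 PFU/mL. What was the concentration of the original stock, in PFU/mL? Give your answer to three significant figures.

Step 1: 10 mL + 10 mL = 20 mL total → factor 20/10 = 2
Step 2: 2 mL + 2 mL = 4 mL total → factor 4/2 = 2
Step 3: 1000 μL + 9 mL = 10000 μL total → factor 10000/1000 = 10
Step 4: 2-fold → factor 2
Overall dilution factor = 2 × 2 × 10 × 2 = 80
Stock = 1.00 × 10^5 PFU/mL × 80 = 8.00 × 10^6 PFU/mL

8.00 × 10^6 PFU/mL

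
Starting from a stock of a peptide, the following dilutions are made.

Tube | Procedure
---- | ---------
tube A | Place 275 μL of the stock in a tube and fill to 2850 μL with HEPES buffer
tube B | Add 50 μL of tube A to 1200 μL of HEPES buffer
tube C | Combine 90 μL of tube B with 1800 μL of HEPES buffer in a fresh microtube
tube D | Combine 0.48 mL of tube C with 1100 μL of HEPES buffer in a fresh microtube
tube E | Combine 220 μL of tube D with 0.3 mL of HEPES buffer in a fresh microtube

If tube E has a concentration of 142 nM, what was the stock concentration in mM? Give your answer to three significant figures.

Step 1: 275 μL brought to 2850 μL → factor 2850/275 = 10.364
Step 2: 50 μL + 1200 μL = 1250 μL total → factor 1250/50 = 25
Step 3: 90 μL + 1800 μL = 1890 μL total → factor 1890/90 = 21
Step 4: 0.48 mL + 1100 μL = 1.58 mL total → factor 1.58/0.48 = 3.2917
Step 5: 220 μL + 0.3 mL = 520 μL total → factor 520/220 = 2.3636
Overall dilution factor = 10.364 × 25 × 21 × 3.2917 × 2.3636 = 42332
Stock = 142 nM × 42332 = 6.011 × 10^6 nM = 6.01 mM

6.01 mM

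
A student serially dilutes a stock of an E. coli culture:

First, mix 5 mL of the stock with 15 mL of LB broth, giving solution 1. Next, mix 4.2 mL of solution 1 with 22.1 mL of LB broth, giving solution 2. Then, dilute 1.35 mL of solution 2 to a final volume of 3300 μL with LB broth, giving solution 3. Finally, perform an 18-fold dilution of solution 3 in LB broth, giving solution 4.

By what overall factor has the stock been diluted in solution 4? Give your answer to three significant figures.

1.10 × 10^3

Step 1: 5 mL + 15 mL = 20 mL total → factor 20/5 = 4
Step 2: 4.2 mL + 22.1 mL = 26.3 mL total → factor 26.3/4.2 = 6.2619
Step 3: 1.35 mL brought to 3300 μL → factor 3.3/1.35 = 2.4444
Step 4: 18-fold → factor 18
Overall dilution factor = 4 × 6.2619 × 2.4444 × 18 = 1102.1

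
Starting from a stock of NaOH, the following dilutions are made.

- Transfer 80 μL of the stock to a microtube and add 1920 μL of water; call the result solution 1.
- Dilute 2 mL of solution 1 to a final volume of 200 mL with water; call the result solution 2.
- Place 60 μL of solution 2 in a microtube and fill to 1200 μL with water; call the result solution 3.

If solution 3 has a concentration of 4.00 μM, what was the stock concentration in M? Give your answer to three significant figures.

0.200 M

Step 1: 80 μL + 1920 μL = 2000 μL total → factor 2000/80 = 25
Step 2: 2 mL brought to 200 mL → factor 200/2 = 100
Step 3: 60 μL brought to 1200 μL → factor 1200/60 = 20
Overall dilution factor = 25 × 100 × 20 = 50000
Stock = 4.00 μM × 50000 = 2.000 × 10^5 μM = 0.200 M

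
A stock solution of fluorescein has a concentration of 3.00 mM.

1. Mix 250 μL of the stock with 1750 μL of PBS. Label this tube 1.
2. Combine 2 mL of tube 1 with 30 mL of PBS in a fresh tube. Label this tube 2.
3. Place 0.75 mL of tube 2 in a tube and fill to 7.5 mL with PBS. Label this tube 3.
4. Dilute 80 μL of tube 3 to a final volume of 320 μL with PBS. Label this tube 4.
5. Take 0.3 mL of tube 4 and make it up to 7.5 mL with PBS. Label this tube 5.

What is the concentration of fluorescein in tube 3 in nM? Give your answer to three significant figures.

2.34 × 10^3 nM

Step 1: 250 μL + 1750 μL = 2000 μL total → factor 2000/250 = 8
Step 2: 2 mL + 30 mL = 32 mL total → factor 32/2 = 16
Step 3: 0.75 mL brought to 7.5 mL → factor 7.5/0.75 = 10
Dilution factor through tube 3 = 8 × 16 × 10 = 1280
[tube 3] = 3.00 mM / 1280 = 0.002344 mM = 2.34 × 10^3 nM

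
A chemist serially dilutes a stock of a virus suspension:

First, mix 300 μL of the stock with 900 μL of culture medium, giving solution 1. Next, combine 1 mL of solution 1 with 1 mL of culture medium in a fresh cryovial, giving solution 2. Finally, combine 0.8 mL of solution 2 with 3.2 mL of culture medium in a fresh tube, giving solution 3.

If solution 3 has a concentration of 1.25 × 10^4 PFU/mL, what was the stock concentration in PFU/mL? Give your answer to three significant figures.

Step 1: 300 μL + 900 μL = 1200 μL total → factor 1200/300 = 4
Step 2: 1 mL + 1 mL = 2 mL total → factor 2/1 = 2
Step 3: 0.8 mL + 3.2 mL = 4 mL total → factor 4/0.8 = 5
Overall dilution factor = 4 × 2 × 5 = 40
Stock = 1.25 × 10^4 PFU/mL × 40 = 5.00 × 10^5 PFU/mL

5.00 × 10^5 PFU/mL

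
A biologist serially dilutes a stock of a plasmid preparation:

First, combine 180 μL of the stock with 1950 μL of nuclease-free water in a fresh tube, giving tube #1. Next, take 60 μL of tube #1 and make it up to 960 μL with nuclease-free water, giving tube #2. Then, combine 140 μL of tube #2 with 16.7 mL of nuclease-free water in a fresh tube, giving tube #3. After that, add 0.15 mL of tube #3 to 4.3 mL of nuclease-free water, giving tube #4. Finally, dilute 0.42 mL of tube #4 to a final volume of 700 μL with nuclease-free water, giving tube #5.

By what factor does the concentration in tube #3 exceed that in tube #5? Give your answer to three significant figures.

49.4

Step 1: 180 μL + 1950 μL = 2130 μL total → factor 2130/180 = 11.833
Step 2: 60 μL brought to 960 μL → factor 960/60 = 16
Step 3: 140 μL + 16.7 mL = 16840 μL total → factor 16840/140 = 120.29
Step 4: 0.15 mL + 4.3 mL = 4.45 mL total → factor 4.45/0.15 = 29.667
Step 5: 0.42 mL brought to 700 μL → factor 0.7/0.42 = 1.6667
Dilution factor to tube #3 = 22774; to tube #5 = 1.1261 × 10^6
[tube #3]/[tube #5] = (factor to tube #5)/(factor to tube #3) = 1.1261 × 10^6/22774 = 49.4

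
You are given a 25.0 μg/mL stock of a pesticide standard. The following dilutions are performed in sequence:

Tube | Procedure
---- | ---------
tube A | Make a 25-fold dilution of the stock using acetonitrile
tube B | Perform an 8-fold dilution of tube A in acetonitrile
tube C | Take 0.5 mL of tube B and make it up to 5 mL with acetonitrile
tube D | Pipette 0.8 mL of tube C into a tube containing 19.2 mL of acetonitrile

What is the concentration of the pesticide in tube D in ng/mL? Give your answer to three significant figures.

Step 1: 25-fold → factor 25
Step 2: 8-fold → factor 8
Step 3: 0.5 mL brought to 5 mL → factor 5/0.5 = 10
Step 4: 0.8 mL + 19.2 mL = 20 mL total → factor 20/0.8 = 25
Overall dilution factor = 25 × 8 × 10 × 25 = 50000
Final = 25.0 μg/mL / 50000 = 0.0005000 μg/mL = 0.500 ng/mL

0.500 ng/mL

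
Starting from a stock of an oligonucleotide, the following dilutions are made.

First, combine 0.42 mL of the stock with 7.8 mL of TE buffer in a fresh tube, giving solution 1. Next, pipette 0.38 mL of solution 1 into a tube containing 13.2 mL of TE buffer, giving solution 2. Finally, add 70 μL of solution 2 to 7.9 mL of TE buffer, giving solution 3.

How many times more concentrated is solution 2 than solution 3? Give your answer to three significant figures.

Step 1: 0.42 mL + 7.8 mL = 8.22 mL total → factor 8.22/0.42 = 19.571
Step 2: 0.38 mL + 13.2 mL = 13.58 mL total → factor 13.58/0.38 = 35.737
Step 3: 70 μL + 7.9 mL = 7970 μL total → factor 7970/70 = 113.86
Dilution factor to solution 2 = 699.42; to solution 3 = 79634
[solution 2]/[solution 3] = (factor to solution 3)/(factor to solution 2) = 79634/699.42 = 114

114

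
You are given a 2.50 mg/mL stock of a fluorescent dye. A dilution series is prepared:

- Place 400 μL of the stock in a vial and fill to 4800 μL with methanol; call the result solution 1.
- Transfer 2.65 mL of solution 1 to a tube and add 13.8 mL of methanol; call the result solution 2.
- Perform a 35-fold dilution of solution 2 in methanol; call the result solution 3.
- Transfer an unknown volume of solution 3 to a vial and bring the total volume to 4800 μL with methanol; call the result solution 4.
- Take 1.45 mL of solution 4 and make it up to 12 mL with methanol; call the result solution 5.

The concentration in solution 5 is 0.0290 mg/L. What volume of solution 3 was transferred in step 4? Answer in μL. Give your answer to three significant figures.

Step 1: 400 μL brought to 4800 μL → factor 4800/400 = 12
Step 2: 2.65 mL + 13.8 mL = 16.45 mL total → factor 16.45/2.65 = 6.2075
Step 3: 35-fold → factor 35
Step 4: v brought to 4800 μL → factor = 4800 μL/v
Step 5: 1.45 mL brought to 12 mL → factor 12/1.45 = 8.2759
Product of known-step factors = 21577
Overall factor = 2.50 mg/mL / (0.0290 mg/L) = 86207
Step-4 factor = 86207 / 21577 = 3.9954
v = 4800 μL / 3.9954 = 1.20 × 10^3 μL

1.20 × 10^3 μL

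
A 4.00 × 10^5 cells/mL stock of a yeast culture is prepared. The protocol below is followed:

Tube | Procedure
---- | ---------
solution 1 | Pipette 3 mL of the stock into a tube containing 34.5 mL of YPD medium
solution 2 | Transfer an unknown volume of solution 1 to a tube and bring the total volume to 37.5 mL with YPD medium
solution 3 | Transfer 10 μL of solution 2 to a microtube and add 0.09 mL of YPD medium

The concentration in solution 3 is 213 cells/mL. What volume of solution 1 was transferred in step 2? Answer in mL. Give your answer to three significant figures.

Step 1: 3 mL + 34.5 mL = 37.5 mL total → factor 37.5/3 = 12.5
Step 2: v brought to 37.5 mL → factor = 37.5 mL/v
Step 3: 10 μL + 0.09 mL = 100 μL total → factor 100/10 = 10
Product of known-step factors = 125
Overall factor = 4.00 × 10^5 cells/mL / (213 cells/mL) = 1877.9
Step-2 factor = 1877.9 / 125 = 15.023
v = 37.5 mL / 15.023 = 2.50 mL

2.50 mL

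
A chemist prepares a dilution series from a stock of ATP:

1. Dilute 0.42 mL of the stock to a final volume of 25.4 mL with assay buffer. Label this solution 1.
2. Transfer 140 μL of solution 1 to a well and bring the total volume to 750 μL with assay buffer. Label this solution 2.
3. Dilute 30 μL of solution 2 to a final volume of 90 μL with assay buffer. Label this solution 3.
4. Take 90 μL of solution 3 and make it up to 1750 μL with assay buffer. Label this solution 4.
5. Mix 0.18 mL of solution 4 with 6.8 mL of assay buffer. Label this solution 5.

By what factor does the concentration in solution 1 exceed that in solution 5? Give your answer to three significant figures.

Step 1: 0.42 mL brought to 25.4 mL → factor 25.4/0.42 = 60.476
Step 2: 140 μL brought to 750 μL → factor 750/140 = 5.3571
Step 3: 30 μL brought to 90 μL → factor 90/30 = 3
Step 4: 90 μL brought to 1750 μL → factor 1750/90 = 19.444
Step 5: 0.18 mL + 6.8 mL = 6.98 mL total → factor 6.98/0.18 = 38.778
Dilution factor to solution 1 = 60.476; to solution 5 = 7.3285 × 10^5
[solution 1]/[solution 5] = (factor to solution 5)/(factor to solution 1) = 7.3285 × 10^5/60.476 = 1.21 × 10^4

1.21 × 10^4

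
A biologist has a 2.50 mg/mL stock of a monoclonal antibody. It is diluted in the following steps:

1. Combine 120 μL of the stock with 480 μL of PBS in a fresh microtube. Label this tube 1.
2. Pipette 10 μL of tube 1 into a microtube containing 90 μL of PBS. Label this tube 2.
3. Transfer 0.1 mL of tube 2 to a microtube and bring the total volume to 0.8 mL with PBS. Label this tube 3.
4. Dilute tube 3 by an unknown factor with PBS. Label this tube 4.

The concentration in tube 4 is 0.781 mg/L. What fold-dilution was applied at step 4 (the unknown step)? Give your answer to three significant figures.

8.00-fold

Step 1: 120 μL + 480 μL = 600 μL total → factor 600/120 = 5
Step 2: 10 μL + 90 μL = 100 μL total → factor 100/10 = 10
Step 3: 0.1 mL brought to 0.8 mL → factor 0.8/0.1 = 8
Step 4: unknown factor x
Product of known-step factors = 400
Overall factor = 2.50 mg/mL / (0.781 mg/L) = 3201
x = 3201 / 400 = 8.00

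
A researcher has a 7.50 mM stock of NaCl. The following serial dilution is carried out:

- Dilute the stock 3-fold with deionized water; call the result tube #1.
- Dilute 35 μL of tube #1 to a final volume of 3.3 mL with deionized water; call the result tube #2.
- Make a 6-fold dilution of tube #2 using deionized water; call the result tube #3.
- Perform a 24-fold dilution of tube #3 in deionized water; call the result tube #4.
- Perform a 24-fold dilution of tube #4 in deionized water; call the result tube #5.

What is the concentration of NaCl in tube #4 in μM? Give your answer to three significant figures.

0.184 μM

Step 1: 3-fold → factor 3
Step 2: 35 μL brought to 3.3 mL → factor 3300/35 = 94.286
Step 3: 6-fold → factor 6
Step 4: 24-fold → factor 24
Dilution factor through tube #4 = 3 × 94.286 × 6 × 24 = 40731
[tube #4] = 7.50 mM / 40731 = 0.0001841 mM = 0.184 μM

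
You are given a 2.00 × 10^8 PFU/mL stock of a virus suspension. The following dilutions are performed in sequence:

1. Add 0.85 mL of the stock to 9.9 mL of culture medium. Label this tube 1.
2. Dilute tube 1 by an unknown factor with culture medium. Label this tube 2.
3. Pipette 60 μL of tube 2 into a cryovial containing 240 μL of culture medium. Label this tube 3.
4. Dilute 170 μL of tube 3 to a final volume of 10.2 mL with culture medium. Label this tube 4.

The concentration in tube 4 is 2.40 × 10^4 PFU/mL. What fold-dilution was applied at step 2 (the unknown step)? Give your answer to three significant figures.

Step 1: 0.85 mL + 9.9 mL = 10.75 mL total → factor 10.75/0.85 = 12.647
Step 2: unknown factor x
Step 3: 60 μL + 240 μL = 300 μL total → factor 300/60 = 5
Step 4: 170 μL brought to 10.2 mL → factor 10200/170 = 60
Product of known-step factors = 3794.1
Overall factor = 2.00 × 10^8 PFU/mL / (2.40 × 10^4 PFU/mL) = 8333.3
x = 8333.3 / 3794.1 = 2.20

2.20-fold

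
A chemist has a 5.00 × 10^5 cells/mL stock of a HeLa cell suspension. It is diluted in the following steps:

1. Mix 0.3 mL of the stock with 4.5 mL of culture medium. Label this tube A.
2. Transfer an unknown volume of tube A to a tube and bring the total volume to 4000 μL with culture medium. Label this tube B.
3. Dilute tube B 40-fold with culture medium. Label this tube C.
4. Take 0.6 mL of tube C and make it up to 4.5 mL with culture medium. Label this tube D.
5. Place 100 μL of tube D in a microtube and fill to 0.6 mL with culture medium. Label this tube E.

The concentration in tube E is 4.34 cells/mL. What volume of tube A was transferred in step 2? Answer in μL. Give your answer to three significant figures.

Step 1: 0.3 mL + 4.5 mL = 4.8 mL total → factor 4.8/0.3 = 16
Step 2: v brought to 4000 μL → factor = 4000 μL/v
Step 3: 40-fold → factor 40
Step 4: 0.6 mL brought to 4.5 mL → factor 4.5/0.6 = 7.5
Step 5: 100 μL brought to 0.6 mL → factor 600/100 = 6
Product of known-step factors = 28800
Overall factor = 5.00 × 10^5 cells/mL / (4.34 cells/mL) = 1.1521 × 10^5
Step-2 factor = 1.1521 × 10^5 / 28800 = 4.0003
v = 4000 μL / 4.0003 = 1.00 × 10^3 μL

1.00 × 10^3 μL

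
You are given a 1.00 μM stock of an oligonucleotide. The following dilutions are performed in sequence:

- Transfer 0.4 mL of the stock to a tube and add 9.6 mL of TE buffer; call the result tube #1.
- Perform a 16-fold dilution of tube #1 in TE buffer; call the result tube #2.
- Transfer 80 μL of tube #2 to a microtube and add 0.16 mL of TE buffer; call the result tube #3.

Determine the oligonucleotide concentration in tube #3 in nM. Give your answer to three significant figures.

Step 1: 0.4 mL + 9.6 mL = 10 mL total → factor 10/0.4 = 25
Step 2: 16-fold → factor 16
Step 3: 80 μL + 0.16 mL = 240 μL total → factor 240/80 = 3
Overall dilution factor = 25 × 16 × 3 = 1200
Final = 1.00 μM / 1200 = 0.0008333 μM = 0.833 nM

0.833 nM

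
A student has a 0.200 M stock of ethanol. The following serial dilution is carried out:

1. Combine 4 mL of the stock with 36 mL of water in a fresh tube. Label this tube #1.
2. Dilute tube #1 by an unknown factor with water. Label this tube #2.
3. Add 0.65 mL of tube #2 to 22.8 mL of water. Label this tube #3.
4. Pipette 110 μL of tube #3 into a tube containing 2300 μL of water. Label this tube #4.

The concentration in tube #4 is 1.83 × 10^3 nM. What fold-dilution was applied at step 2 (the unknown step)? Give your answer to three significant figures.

Step 1: 4 mL + 36 mL = 40 mL total → factor 40/4 = 10
Step 2: unknown factor x
Step 3: 0.65 mL + 22.8 mL = 23.45 mL total → factor 23.45/0.65 = 36.077
Step 4: 110 μL + 2300 μL = 2410 μL total → factor 2410/110 = 21.909
Product of known-step factors = 7904.1
Overall factor = 0.200 M / (1.83 × 10^3 nM) = 1.0929 × 10^5
x = 1.0929 × 10^5 / 7904.1 = 13.8

13.8-fold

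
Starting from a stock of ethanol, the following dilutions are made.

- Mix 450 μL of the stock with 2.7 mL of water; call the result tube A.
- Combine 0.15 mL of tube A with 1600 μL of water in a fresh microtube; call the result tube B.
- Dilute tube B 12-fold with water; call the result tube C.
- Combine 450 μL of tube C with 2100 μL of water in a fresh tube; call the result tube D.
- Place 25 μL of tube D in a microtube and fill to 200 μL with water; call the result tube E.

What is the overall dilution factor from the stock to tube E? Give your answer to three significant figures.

4.44 × 10^4

Step 1: 450 μL + 2.7 mL = 3150 μL total → factor 3150/450 = 7
Step 2: 0.15 mL + 1600 μL = 1.75 mL total → factor 1.75/0.15 = 11.667
Step 3: 12-fold → factor 12
Step 4: 450 μL + 2100 μL = 2550 μL total → factor 2550/450 = 5.6667
Step 5: 25 μL brought to 200 μL → factor 200/25 = 8
Overall dilution factor = 7 × 11.667 × 12 × 5.6667 × 8 = 44427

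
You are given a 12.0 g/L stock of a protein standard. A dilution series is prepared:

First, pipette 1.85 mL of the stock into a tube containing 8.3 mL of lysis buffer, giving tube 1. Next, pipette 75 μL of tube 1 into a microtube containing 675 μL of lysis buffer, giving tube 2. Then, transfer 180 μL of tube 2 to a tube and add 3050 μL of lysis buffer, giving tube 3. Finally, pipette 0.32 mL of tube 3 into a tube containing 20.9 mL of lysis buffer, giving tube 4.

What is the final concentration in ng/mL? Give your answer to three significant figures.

184 ng/mL

Step 1: 1.85 mL + 8.3 mL = 10.15 mL total → factor 10.15/1.85 = 5.4865
Step 2: 75 μL + 675 μL = 750 μL total → factor 750/75 = 10
Step 3: 180 μL + 3050 μL = 3230 μL total → factor 3230/180 = 17.944
Step 4: 0.32 mL + 20.9 mL = 21.22 mL total → factor 21.22/0.32 = 66.312
Overall dilution factor = 5.4865 × 10 × 17.944 × 66.312 = 65286
Final = 12.0 g/L / 65286 = 0.0001838 g/L = 184 ng/mL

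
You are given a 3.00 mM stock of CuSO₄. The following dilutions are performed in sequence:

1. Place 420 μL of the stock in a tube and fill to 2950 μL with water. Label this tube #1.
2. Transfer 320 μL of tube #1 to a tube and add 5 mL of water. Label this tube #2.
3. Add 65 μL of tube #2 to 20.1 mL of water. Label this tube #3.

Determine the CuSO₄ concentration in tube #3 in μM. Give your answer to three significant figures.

Step 1: 420 μL brought to 2950 μL → factor 2950/420 = 7.0238
Step 2: 320 μL + 5 mL = 5320 μL total → factor 5320/320 = 16.625
Step 3: 65 μL + 20.1 mL = 20165 μL total → factor 20165/65 = 310.23
Overall dilution factor = 7.0238 × 16.625 × 310.23 = 36226
Final = 3.00 mM / 36226 = 8.281 × 10^-5 mM = 0.0828 μM

0.0828 μM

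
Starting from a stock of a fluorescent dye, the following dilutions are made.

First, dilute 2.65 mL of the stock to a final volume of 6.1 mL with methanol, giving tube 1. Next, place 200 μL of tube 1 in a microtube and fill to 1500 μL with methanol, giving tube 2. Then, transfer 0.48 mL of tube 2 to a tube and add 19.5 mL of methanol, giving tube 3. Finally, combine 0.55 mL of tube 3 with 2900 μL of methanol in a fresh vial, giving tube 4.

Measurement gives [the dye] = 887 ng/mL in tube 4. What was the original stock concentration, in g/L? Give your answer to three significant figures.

4.00 g/L

Step 1: 2.65 mL brought to 6.1 mL → factor 6.1/2.65 = 2.3019
Step 2: 200 μL brought to 1500 μL → factor 1500/200 = 7.5
Step 3: 0.48 mL + 19.5 mL = 19.98 mL total → factor 19.98/0.48 = 41.625
Step 4: 0.55 mL + 2900 μL = 3.45 mL total → factor 3.45/0.55 = 6.2727
Overall dilution factor = 2.3019 × 7.5 × 41.625 × 6.2727 = 4507.7
Stock = 887 ng/mL × 4507.7 = 3.998 × 10^6 ng/mL = 4.00 g/L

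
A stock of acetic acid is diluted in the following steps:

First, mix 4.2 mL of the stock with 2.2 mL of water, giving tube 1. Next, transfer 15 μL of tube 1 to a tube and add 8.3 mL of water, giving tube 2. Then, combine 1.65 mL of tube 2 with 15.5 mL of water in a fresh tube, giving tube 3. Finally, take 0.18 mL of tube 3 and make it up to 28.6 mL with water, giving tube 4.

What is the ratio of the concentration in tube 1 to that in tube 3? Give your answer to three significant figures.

5.76 × 10^3

Step 1: 4.2 mL + 2.2 mL = 6.4 mL total → factor 6.4/4.2 = 1.5238
Step 2: 15 μL + 8.3 mL = 8315 μL total → factor 8315/15 = 554.33
Step 3: 1.65 mL + 15.5 mL = 17.15 mL total → factor 17.15/1.65 = 10.394
Dilution factor to tube 1 = 1.5238; to tube 3 = 8779.7
[tube 1]/[tube 3] = (factor to tube 3)/(factor to tube 1) = 8779.7/1.5238 = 5.76 × 10^3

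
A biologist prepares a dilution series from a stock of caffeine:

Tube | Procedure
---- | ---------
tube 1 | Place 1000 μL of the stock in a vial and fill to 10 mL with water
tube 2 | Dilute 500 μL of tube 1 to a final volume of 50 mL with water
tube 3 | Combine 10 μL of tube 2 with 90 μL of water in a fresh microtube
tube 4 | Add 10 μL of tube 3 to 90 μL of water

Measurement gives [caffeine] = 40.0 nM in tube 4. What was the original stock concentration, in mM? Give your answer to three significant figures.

4.00 mM

Step 1: 1000 μL brought to 10 mL → factor 10000/1000 = 10
Step 2: 500 μL brought to 50 mL → factor 50000/500 = 100
Step 3: 10 μL + 90 μL = 100 μL total → factor 100/10 = 10
Step 4: 10 μL + 90 μL = 100 μL total → factor 100/10 = 10
Overall dilution factor = 10 × 100 × 10 × 10 = 1 × 10^5
Stock = 40.0 nM × 1 × 10^5 = 4.000 × 10^6 nM = 4.00 mM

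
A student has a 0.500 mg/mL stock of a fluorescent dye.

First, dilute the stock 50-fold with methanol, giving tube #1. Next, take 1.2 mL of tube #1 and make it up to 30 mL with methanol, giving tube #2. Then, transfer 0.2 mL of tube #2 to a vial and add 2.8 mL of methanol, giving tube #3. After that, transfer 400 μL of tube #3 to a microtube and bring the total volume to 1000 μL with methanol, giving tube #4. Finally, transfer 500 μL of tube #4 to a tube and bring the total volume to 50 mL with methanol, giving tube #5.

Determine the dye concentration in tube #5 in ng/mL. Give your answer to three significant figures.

Step 1: 50-fold → factor 50
Step 2: 1.2 mL brought to 30 mL → factor 30/1.2 = 25
Step 3: 0.2 mL + 2.8 mL = 3 mL total → factor 3/0.2 = 15
Step 4: 400 μL brought to 1000 μL → factor 1000/400 = 2.5
Step 5: 500 μL brought to 50 mL → factor 50000/500 = 100
Overall dilution factor = 50 × 25 × 15 × 2.5 × 100 = 4.6875 × 10^6
Final = 0.500 mg/mL / 4.6875 × 10^6 = 1.067 × 10^-7 mg/mL = 0.107 ng/mL

0.107 ng/mL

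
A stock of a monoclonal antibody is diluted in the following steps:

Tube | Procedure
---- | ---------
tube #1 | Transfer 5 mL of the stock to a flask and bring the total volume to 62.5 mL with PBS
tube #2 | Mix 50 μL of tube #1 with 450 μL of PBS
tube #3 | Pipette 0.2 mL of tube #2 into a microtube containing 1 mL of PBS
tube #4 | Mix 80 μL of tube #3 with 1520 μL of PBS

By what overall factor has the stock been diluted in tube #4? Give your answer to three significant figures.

Step 1: 5 mL brought to 62.5 mL → factor 62.5/5 = 12.5
Step 2: 50 μL + 450 μL = 500 μL total → factor 500/50 = 10
Step 3: 0.2 mL + 1 mL = 1.2 mL total → factor 1.2/0.2 = 6
Step 4: 80 μL + 1520 μL = 1600 μL total → factor 1600/80 = 20
Overall dilution factor = 12.5 × 10 × 6 × 20 = 15000

1.50 × 10^4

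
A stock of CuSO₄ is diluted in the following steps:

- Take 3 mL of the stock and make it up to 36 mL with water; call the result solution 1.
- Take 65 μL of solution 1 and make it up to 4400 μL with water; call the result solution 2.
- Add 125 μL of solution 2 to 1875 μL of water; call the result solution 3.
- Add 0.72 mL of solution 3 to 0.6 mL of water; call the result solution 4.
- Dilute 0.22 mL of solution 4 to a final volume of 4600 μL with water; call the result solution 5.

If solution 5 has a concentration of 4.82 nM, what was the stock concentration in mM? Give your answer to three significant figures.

2.40 mM

Step 1: 3 mL brought to 36 mL → factor 36/3 = 12
Step 2: 65 μL brought to 4400 μL → factor 4400/65 = 67.692
Step 3: 125 μL + 1875 μL = 2000 μL total → factor 2000/125 = 16
Step 4: 0.72 mL + 0.6 mL = 1.32 mL total → factor 1.32/0.72 = 1.8333
Step 5: 0.22 mL brought to 4600 μL → factor 4.6/0.22 = 20.909
Overall dilution factor = 12 × 67.692 × 16 × 1.8333 × 20.909 = 4.9822 × 10^5
Stock = 4.82 nM × 4.9822 × 10^5 = 2.401 × 10^6 nM = 2.40 mM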